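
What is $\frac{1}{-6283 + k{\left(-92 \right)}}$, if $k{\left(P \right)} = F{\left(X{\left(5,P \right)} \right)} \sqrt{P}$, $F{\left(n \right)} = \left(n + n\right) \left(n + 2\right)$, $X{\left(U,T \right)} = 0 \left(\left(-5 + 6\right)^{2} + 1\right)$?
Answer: $- \frac{1}{6283} \approx -0.00015916$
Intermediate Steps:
$X{\left(U,T \right)} = 0$ ($X{\left(U,T \right)} = 0 \left(1^{2} + 1\right) = 0 \left(1 + 1\right) = 0 \cdot 2 = 0$)
$F{\left(n \right)} = 2 n \left(2 + n\right)$
$k{\left(P \right)} = 0$ ($k{\left(P \right)} = 2 \cdot 0 \left(2 + 0\right) \sqrt{P} = 2 \cdot 0 \cdot 2 \sqrt{P} = 0 \sqrt{P} = 0$)
$\frac{1}{-6283 + k{\left(-92 \right)}} = \frac{1}{-6283 + 0} = \frac{1}{-6283} = - \frac{1}{6283}$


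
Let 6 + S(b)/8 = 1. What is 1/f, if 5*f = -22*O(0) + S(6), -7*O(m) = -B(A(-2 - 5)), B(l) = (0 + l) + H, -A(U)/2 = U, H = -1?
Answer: -35/566 ≈ -0.061837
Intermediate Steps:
S(b) = -40 (S(b) = -48 + 8*1 = -48 + 8 = -40)
A(U) = -2*U
B(l) = -1 + l (B(l) = (0 + l) - 1 = l - 1 = -1 + l)
O(m) = 13/7 (O(m) = -(-1)*(-1 - 2*(-2 - 5))/7 = -(-1)*(-1 - 2*(-7))/7 = -(-1)*(-1 + 14)/7 = -(-1)*13/7 = -1/7*(-13) = 13/7)
f = -566/35 (f = (-22*13/7 - 40)/5 = (-286/7 - 40)/5 = (1/5)*(-566/7) = -566/35 ≈ -16.171)
1/f = 1/(-566/35) = -35/566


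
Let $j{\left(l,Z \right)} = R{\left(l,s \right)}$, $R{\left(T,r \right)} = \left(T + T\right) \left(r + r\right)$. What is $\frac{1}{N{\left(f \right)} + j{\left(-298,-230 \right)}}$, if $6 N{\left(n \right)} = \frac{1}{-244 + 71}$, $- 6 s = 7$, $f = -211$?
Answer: $\frac{1038}{1443511} \approx 0.00071908$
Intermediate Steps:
$s = - \frac{7}{6}$ ($s = \left(- \frac{1}{6}\right) 7 = - \frac{7}{6} \approx -1.1667$)
$R{\left(T,r \right)} = 4 T r$ ($R{\left(T,r \right)} = 2 T 2 r = 4 T r$)
$j{\left(l,Z \right)} = - \frac{14 l}{3}$ ($j{\left(l,Z \right)} = 4 l \left(- \frac{7}{6}\right) = - \frac{14 l}{3}$)
$N{\left(n \right)} = - \frac{1}{1038}$ ($N{\left(n \right)} = \frac{1}{6 \left(-244 + 71\right)} = \frac{1}{6 \left(-173\right)} = \frac{1}{6} \left(- \frac{1}{173}\right) = - \frac{1}{1038}$)
$\frac{1}{N{\left(f \right)} + j{\left(-298,-230 \right)}} = \frac{1}{- \frac{1}{1038} - - \frac{4172}{3}} = \frac{1}{- \frac{1}{1038} + \frac{4172}{3}} = \frac{1}{\frac{1443511}{1038}} = \frac{1038}{1443511}$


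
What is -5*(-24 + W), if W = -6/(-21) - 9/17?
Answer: 14425/119 ≈ 121.22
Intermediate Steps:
W = -29/119 (W = -6*(-1/21) - 9*1/17 = 2/7 - 9/17 = -29/119 ≈ -0.24370)
-5*(-24 + W) = -5*(-24 - 29/119) = -5*(-2885/119) = 14425/119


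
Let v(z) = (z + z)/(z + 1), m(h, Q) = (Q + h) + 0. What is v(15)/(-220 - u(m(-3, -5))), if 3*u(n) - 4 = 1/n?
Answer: -45/5311 ≈ -0.0084730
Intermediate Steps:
m(h, Q) = Q + h
u(n) = 4/3 + 1/(3*n)
v(z) = 2*z/(1 + z) (v(z) = (2*z)/(1 + z) = 2*z/(1 + z))
v(15)/(-220 - u(m(-3, -5))) = (2*15/(1 + 15))/(-220 - (1 + 4*(-5 - 3))/(3*(-5 - 3))) = (2*15/16)/(-220 - (1 + 4*(-8))/(3*(-8))) = (2*15*(1/16))/(-220 - (-1)*(1 - 32)/(3*8)) = 15/(8*(-220 - (-1)*(-31)/(3*8))) = 15/(8*(-220 - 1*31/24)) = 15/(8*(-220 - 31/24)) = 15/(8*(-5311/24)) = (15/8)*(-24/5311) = -45/5311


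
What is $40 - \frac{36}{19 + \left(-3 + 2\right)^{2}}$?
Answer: $\frac{191}{5} \approx 38.2$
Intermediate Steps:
$40 - \frac{36}{19 + \left(-3 + 2\right)^{2}} = 40 - \frac{36}{19 + \left(-1\right)^{2}} = 40 - \frac{36}{19 + 1} = 40 - \frac{36}{20} = 40 - \frac{9}{5} = \frac{191}{5}$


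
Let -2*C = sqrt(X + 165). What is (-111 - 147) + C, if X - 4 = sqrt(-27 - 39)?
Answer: -258 - sqrt(169 + I*sqrt(66))/2 ≈ -264.5 - 0.15619*I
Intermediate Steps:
X = 4 + I*sqrt(66) (X = 4 + sqrt(-27 - 39) = 4 + sqrt(-66) = 4 + I*sqrt(66) ≈ 4.0 + 8.124*I)
C = -sqrt(169 + I*sqrt(66))/2 (C = -sqrt((4 + I*sqrt(66)) + 165)/2 = -sqrt(169 + I*sqrt(66))/2 ≈ -6.5019 - 0.15619*I)
(-111 - 147) + C = (-111 - 147) - sqrt(169 + I*sqrt(66))/2 = -258 - sqrt(169 + I*sqrt(66))/2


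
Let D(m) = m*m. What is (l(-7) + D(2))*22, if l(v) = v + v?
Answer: -220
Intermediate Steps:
D(m) = m²
l(v) = 2*v
(l(-7) + D(2))*22 = (2*(-7) + 2²)*22 = (-14 + 4)*22 = -10*22 = -220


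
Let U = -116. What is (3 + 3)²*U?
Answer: -4176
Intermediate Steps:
(3 + 3)²*U = (3 + 3)²*(-116) = 6²*(-116) = 36*(-116) = -4176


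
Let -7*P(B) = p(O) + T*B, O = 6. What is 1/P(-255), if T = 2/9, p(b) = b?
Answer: 21/152 ≈ 0.13816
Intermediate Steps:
T = 2/9 (T = 2*(⅑) = 2/9 ≈ 0.22222)
P(B) = -6/7 - 2*B/63 (P(B) = -(6 + 2*B/9)/7 = -6/7 - 2*B/63)
1/P(-255) = 1/(-6/7 - 2/63*(-255)) = 1/(-6/7 + 170/21) = 1/(152/21) = 21/152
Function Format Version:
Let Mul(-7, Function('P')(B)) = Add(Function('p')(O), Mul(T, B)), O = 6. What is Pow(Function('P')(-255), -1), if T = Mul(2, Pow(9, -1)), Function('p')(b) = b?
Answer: Rational(21, 152) ≈ 0.13816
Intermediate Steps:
T = Rational(2, 9) (T = Mul(2, Rational(1, 9)) = Rational(2, 9) ≈ 0.22222)
Function('P')(B) = Add(Rational(-6, 7), Mul(Rational(-2, 63), B)) (Function('P')(B) = Mul(Rational(-1, 7), Add(6, Mul(Rational(2, 9), B))) = Add(Rational(-6, 7), Mul(Rational(-2, 63), B)))
Pow(Function('P')(-255), -1) = Pow(Add(Rational(-6, 7), Mul(Rational(-2, 63), -255)), -1) = Pow(Add(Rational(-6, 7), Rational(170, 21)), -1) = Pow(Rational(152, 21), -1) = Rational(21, 152)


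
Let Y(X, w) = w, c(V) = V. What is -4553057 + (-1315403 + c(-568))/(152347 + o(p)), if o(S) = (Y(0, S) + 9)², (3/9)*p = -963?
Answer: -38458521871550/8446747 ≈ -4.5531e+6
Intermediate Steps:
p = -2889 (p = 3*(-963) = -2889)
o(S) = (9 + S)² (o(S) = (S + 9)² = (9 + S)²)
-4553057 + (-1315403 + c(-568))/(152347 + o(p)) = -4553057 + (-1315403 - 568)/(152347 + (9 - 2889)²) = -4553057 - 1315971/(152347 + (-2880)²) = -4553057 - 1315971/(152347 + 8294400) = -4553057 - 1315971/8446747 = -38458521871550/8446747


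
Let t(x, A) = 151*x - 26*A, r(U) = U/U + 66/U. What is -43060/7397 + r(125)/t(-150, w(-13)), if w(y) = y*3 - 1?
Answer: -116317237827/19981146250 ≈ -5.8214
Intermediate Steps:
w(y) = -1 + 3*y (w(y) = 3*y - 1 = -1 + 3*y)
r(U) = 1 + 66/U
t(x, A) = -26*A + 151*x
-43060/7397 + r(125)/t(-150, w(-13)) = -43060/7397 + ((66 + 125)/125)/(-26*(-1 + 3*(-13)) + 151*(-150)) = -43060*1/7397 + ((1/125)*191)/(-26*(-1 - 39) - 22650) = -43060/7397 + 191/(125*(-26*(-40) - 22650)) = -43060/7397 + 191/(125*(1040 - 22650)) = -43060/7397 + (191/125)/(-21610) = -43060/7397 + (191/125)*(-1/21610) = -43060/7397 - 191/2701250 = -116317237827/19981146250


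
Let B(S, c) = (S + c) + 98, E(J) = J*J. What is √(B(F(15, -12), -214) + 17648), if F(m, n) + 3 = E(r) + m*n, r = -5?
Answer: √17374 ≈ 131.81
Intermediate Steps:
E(J) = J²
F(m, n) = 22 + m*n (F(m, n) = -3 + ((-5)² + m*n) = -3 + (25 + m*n) = 22 + m*n)
B(S, c) = 98 + S + c
√(B(F(15, -12), -214) + 17648) = √((98 + (22 + 15*(-12)) - 214) + 17648) = √((98 + (22 - 180) - 214) + 17648) = √((98 - 158 - 214) + 17648) = √(-274 + 17648) = √17374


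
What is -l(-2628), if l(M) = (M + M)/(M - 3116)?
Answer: -657/718 ≈ -0.91504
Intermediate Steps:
l(M) = 2*M/(-3116 + M) (l(M) = (2*M)/(-3116 + M) = 2*M/(-3116 + M))
-l(-2628) = -2*(-2628)/(-3116 - 2628) = -2*(-2628)/(-5744) = -2*(-2628)*(-1)/5744 = -1*657/718 = -657/718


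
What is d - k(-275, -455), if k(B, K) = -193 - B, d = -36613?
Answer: -36695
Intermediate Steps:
d - k(-275, -455) = -36613 - (-193 - 1*(-275)) = -36613 - (-193 + 275) = -36613 - 1*82 = -36613 - 82 = -36695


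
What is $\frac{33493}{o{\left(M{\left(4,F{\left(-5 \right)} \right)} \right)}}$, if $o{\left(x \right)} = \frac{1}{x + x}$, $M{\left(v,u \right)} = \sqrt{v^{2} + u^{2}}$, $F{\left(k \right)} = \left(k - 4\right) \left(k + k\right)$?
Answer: $133972 \sqrt{2029} \approx 6.0347 \cdot 10^{6}$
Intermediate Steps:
$F{\left(k \right)} = 2 k \left(-4 + k\right)$ ($F{\left(k \right)} = \left(-4 + k\right) 2 k = 2 k \left(-4 + k\right)$)
$M{\left(v,u \right)} = \sqrt{u^{2} + v^{2}}$
$o{\left(x \right)} = \frac{1}{2 x}$
$\frac{33493}{o{\left(M{\left(4,F{\left(-5 \right)} \right)} \right)}} = \frac{33493}{\frac{1}{2} \frac{1}{\sqrt{\left(2 \left(-5\right) \left(-4 - 5\right)\right)^{2} + 4^{2}}}} = \frac{33493}{\frac{1}{2} \frac{1}{\sqrt{\left(2 \left(-5\right) \left(-9\right)\right)^{2} + 16}}} = \frac{33493}{\frac{1}{2} \frac{1}{\sqrt{90^{2} + 16}}} = \frac{33493}{\frac{1}{2} \frac{1}{\sqrt{8100 + 16}}} = \frac{33493}{\frac{1}{2} \frac{1}{\sqrt{8116}}} = \frac{33493}{\frac{1}{2} \frac{1}{2 \sqrt{2029}}} = \frac{33493}{\frac{1}{2} \frac{\sqrt{2029}}{4058}} = \frac{33493}{\frac{1}{8116} \sqrt{2029}} = 33493 \cdot 4 \sqrt{2029} = 133972 \sqrt{2029}$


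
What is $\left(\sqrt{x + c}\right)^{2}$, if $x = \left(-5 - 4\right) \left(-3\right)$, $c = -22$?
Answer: $5$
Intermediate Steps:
$x = 27$ ($x = \left(-9\right) \left(-3\right) = 27$)
$\left(\sqrt{x + c}\right)^{2} = \left(\sqrt{27 - 22}\right)^{2} = \left(\sqrt{5}\right)^{2} = 5$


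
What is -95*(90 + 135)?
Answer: -21375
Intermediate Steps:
-95*(90 + 135) = -95*225 = -21375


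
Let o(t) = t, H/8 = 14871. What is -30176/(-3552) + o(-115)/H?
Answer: 37391353/4401816 ≈ 8.4945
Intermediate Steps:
H = 118968 (H = 8*14871 = 118968)
-30176/(-3552) + o(-115)/H = -30176/(-3552) - 115/118968 = -30176*(-1/3552) - 115*1/118968 = 943/111 - 115/118968 = 37391353/4401816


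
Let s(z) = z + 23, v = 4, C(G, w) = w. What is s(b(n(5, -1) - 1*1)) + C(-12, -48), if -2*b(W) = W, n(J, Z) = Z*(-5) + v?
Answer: -29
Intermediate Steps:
n(J, Z) = 4 - 5*Z (n(J, Z) = Z*(-5) + 4 = -5*Z + 4 = 4 - 5*Z)
b(W) = -W/2
s(z) = 23 + z
s(b(n(5, -1) - 1*1)) + C(-12, -48) = (23 - ((4 - 5*(-1)) - 1*1)/2) - 48 = (23 - ((4 + 5) - 1)/2) - 48 = (23 - (9 - 1)/2) - 48 = (23 - 1/2*8) - 48 = (23 - 4) - 48 = 19 - 48 = -29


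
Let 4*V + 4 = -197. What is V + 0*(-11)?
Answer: -201/4 ≈ -50.250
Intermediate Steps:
V = -201/4 (V = -1 + (¼)*(-197) = -1 - 197/4 = -201/4 ≈ -50.250)
V + 0*(-11) = -201/4 + 0*(-11) = -201/4 + 0 = -201/4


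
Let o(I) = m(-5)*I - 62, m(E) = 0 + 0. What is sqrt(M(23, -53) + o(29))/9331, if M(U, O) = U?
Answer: I*sqrt(39)/9331 ≈ 0.00066927*I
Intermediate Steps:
m(E) = 0
o(I) = -62 (o(I) = 0*I - 62 = 0 - 62 = -62)
sqrt(M(23, -53) + o(29))/9331 = sqrt(23 - 62)/9331 = sqrt(-39)*(1/9331) = (I*sqrt(39))*(1/9331) = I*sqrt(39)/9331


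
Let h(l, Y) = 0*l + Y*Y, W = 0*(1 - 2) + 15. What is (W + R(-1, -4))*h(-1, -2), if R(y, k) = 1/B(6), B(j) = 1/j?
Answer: 84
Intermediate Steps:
B(j) = 1/j
R(y, k) = 6 (R(y, k) = 1/(1/6) = 6)
W = 15 (W = 0*(-1) + 15 = 0 + 15 = 15)
h(l, Y) = Y**2 (h(l, Y) = 0 + Y**2 = Y**2)
(W + R(-1, -4))*h(-1, -2) = (15 + 6)*(-2)**2 = 21*4 = 84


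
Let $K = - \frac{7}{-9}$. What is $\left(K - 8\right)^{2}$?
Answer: $\frac{4225}{81} \approx 52.161$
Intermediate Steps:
$K = \frac{7}{9}$ ($K = \left(-7\right) \left(- \frac{1}{9}\right) = \frac{7}{9} \approx 0.77778$)
$\left(K - 8\right)^{2} = \left(\frac{7}{9} - 8\right)^{2} = \left(- \frac{65}{9}\right)^{2} = \frac{4225}{81}$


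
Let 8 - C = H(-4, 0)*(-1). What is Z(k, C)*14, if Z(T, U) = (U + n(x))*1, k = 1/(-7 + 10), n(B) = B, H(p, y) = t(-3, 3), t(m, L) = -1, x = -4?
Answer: 42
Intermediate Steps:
H(p, y) = -1
k = 1/3 ≈ 0.33333
C = 7 (C = 8 - (-1)*(-1) = 8 - 1*1 = 8 - 1 = 7)
Z(T, U) = -4 + U (Z(T, U) = (U - 4)*1 = (-4 + U)*1 = -4 + U)
Z(k, C)*14 = (-4 + 7)*14 = 3*14 = 42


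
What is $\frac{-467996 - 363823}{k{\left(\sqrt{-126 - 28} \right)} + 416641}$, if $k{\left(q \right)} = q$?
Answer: $- \frac{346569899979}{173589723035} + \frac{831819 i \sqrt{154}}{173589723035} \approx -1.9965 + 5.9466 \cdot 10^{-5} i$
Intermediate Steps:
$\frac{-467996 - 363823}{k{\left(\sqrt{-126 - 28} \right)} + 416641} = \frac{-467996 - 363823}{\sqrt{-126 - 28} + 416641} = - \frac{831819}{\sqrt{-126 - 28} + 416641} = - \frac{831819}{\sqrt{-154} + 416641} = - \frac{831819}{i \sqrt{154} + 416641} = - \frac{831819}{416641 + i \sqrt{154}}$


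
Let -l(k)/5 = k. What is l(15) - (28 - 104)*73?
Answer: 5473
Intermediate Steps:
l(k) = -5*k
l(15) - (28 - 104)*73 = -5*15 - (28 - 104)*73 = -75 - (-76)*73 = -75 - 1*(-5548) = -75 + 5548 = 5473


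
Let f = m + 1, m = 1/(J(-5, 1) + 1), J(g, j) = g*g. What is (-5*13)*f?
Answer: -135/2 ≈ -67.500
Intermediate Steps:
J(g, j) = g²
m = 1/26 (m = 1/((-5)² + 1) = 1/(25 + 1) = 1/26 ≈ 0.038462)
f = 27/26 (f = 1/26 + 1 = 27/26 ≈ 1.0385)
(-5*13)*f = -5*13*(27/26) = -65*27/26 = -135/2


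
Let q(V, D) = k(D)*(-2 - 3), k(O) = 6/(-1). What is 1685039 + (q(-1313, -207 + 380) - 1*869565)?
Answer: 815504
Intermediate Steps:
k(O) = -6 (k(O) = 6*(-1) = -6)
q(V, D) = 30 (q(V, D) = -6*(-2 - 3) = -6*(-5) = 30)
1685039 + (q(-1313, -207 + 380) - 1*869565) = 1685039 + (30 - 1*869565) = 1685039 + (30 - 869565) = 1685039 - 869535 = 815504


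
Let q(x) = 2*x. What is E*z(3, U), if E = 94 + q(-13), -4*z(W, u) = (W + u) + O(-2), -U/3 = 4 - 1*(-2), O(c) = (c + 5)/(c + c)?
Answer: 1071/4 ≈ 267.75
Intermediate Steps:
O(c) = (5 + c)/(2*c) (O(c) = (5 + c)/((2*c)) = (5 + c)*(1/(2*c)) = (5 + c)/(2*c))
U = -18 (U = -3*(4 - 1*(-2)) = -3*(4 + 2) = -3*6 = -18)
z(W, u) = 3/16 - W/4 - u/4 (z(W, u) = -((W + u) + (½)*(5 - 2)/(-2))/4 = -((W + u) + (½)*(-½)*3)/4 = -((W + u) - ¾)/4 = -(-¾ + W + u)/4 = 3/16 - W/4 - u/4)
E = 68 (E = 94 + 2*(-13) = 94 - 26 = 68)
E*z(3, U) = 68*(3/16 - ¼*3 - ¼*(-18)) = 68*(3/16 - ¾ + 9/2) = 68*(63/16) = 1071/4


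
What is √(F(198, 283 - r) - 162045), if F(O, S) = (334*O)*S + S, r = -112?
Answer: √25960490 ≈ 5095.1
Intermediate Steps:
F(O, S) = S + 334*O*S (F(O, S) = 334*O*S + S = S + 334*O*S)
√(F(198, 283 - r) - 162045) = √((283 - 1*(-112))*(1 + 334*198) - 162045) = √((283 + 112)*(1 + 66132) - 162045) = √(395*66133 - 162045) = √(26122535 - 162045) = √25960490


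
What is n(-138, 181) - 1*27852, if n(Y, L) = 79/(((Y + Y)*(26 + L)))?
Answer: -1591240543/57132 ≈ -27852.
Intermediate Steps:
n(Y, L) = 79/(2*Y*(26 + L)) (n(Y, L) = 79/(((2*Y)*(26 + L))) = 79/((2*Y*(26 + L))) = 79*(1/(2*Y*(26 + L))) = 79/(2*Y*(26 + L)))
n(-138, 181) - 1*27852 = (79/2)/(-138*(26 + 181)) - 1*27852 = (79/2)*(-1/138)/207 - 27852 = (79/2)*(-1/138)*(1/207) - 27852 = -79/57132 - 27852 = -1591240543/57132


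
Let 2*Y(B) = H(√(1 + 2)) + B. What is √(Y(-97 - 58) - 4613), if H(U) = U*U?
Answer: 3*I*√521 ≈ 68.476*I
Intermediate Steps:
H(U) = U²
Y(B) = 3/2 + B/2 (Y(B) = ((√(1 + 2))² + B)/2 = ((√3)² + B)/2 = (3 + B)/2 = 3/2 + B/2)
√(Y(-97 - 58) - 4613) = √((3/2 + (-97 - 58)/2) - 4613) = √((3/2 + (½)*(-155)) - 4613) = √((3/2 - 155/2) - 4613) = √(-76 - 4613) = √(-4689) = 3*I*√521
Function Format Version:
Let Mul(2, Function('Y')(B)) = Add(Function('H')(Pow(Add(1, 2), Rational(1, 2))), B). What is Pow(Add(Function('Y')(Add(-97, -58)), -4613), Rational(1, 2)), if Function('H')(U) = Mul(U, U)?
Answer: Mul(3, I, Pow(521, Rational(1, 2))) ≈ Mul(68.476, I)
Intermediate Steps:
Function('H')(U) = Pow(U, 2)
Function('Y')(B) = Add(Rational(3, 2), Mul(Rational(1, 2), B)) (Function('Y')(B) = Mul(Rational(1, 2), Add(Pow(Pow(Add(1, 2), Rational(1, 2)), 2), B)) = Mul(Rational(1, 2), Add(Pow(Pow(3, Rational(1, 2)), 2), B)) = Mul(Rational(1, 2), Add(3, B)) = Add(Rational(3, 2), Mul(Rational(1, 2), B)))
Pow(Add(Function('Y')(Add(-97, -58)), -4613), Rational(1, 2)) = Pow(Add(Add(Rational(3, 2), Mul(Rational(1, 2), Add(-97, -58))), -4613), Rational(1, 2)) = Pow(Add(Add(Rational(3, 2), Mul(Rational(1, 2), -155)), -4613), Rational(1, 2)) = Pow(Add(Add(Rational(3, 2), Rational(-155, 2)), -4613), Rational(1, 2)) = Pow(Add(-76, -4613), Rational(1, 2)) = Pow(-4689, Rational(1, 2)) = Mul(3, I, Pow(521, Rational(1, 2)))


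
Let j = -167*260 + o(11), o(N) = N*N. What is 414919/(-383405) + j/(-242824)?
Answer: -84151238161/93099935720 ≈ -0.90388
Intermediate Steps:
o(N) = N**2
j = -43299 (j = -167*260 + 11**2 = -43420 + 121 = -43299)
414919/(-383405) + j/(-242824) = 414919/(-383405) - 43299/(-242824) = 414919*(-1/383405) - 43299*(-1/242824) = -414919/383405 + 43299/242824 = -84151238161/93099935720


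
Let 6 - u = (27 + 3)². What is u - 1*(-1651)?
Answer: 757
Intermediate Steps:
u = -894 (u = 6 - (27 + 3)² = 6 - 1*30² = 6 - 1*900 = 6 - 900 = -894)
u - 1*(-1651) = -894 - 1*(-1651) = -894 + 1651 = 757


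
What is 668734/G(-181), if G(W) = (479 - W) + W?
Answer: 668734/479 ≈ 1396.1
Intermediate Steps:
G(W) = 479
668734/G(-181) = 668734/479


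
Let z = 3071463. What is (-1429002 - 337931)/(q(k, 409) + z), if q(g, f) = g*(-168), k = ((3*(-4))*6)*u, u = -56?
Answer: -1766933/2394087 ≈ -0.73804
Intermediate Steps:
k = 4032 (k = ((3*(-4))*6)*(-56) = -12*6*(-56) = -72*(-56) = 4032)
q(g, f) = -168*g
(-1429002 - 337931)/(q(k, 409) + z) = (-1429002 - 337931)/(-168*4032 + 3071463) = -1766933/(-677376 + 3071463) = -1766933/2394087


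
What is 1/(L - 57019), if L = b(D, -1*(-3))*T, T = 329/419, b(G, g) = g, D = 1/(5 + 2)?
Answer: -419/23889974 ≈ -1.7539e-5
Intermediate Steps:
D = ⅐ (D = 1/7 = ⅐ ≈ 0.14286)
T = 329/419 (T = 329*(1/419) = 329/419 ≈ 0.78520)
L = 987/419 (L = -1*(-3)*(329/419) = 3*(329/419) = 987/419 ≈ 2.3556)
1/(L - 57019) = 1/(987/419 - 57019) = 1/(-23889974/419) = -419/23889974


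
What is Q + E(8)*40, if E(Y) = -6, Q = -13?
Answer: -253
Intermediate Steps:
Q + E(8)*40 = -13 - 6*40 = -13 - 240 = -253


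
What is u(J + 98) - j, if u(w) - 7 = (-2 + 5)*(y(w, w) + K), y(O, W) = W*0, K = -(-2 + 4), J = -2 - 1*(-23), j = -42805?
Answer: 42806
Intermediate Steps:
J = 21 (J = -2 + 23 = 21)
K = -2 (K = -1*2 = -2)
y(O, W) = 0
u(w) = 1 (u(w) = 7 + (-2 + 5)*(0 - 2) = 7 + 3*(-2) = 7 - 6 = 1)
u(J + 98) - j = 1 - 1*(-42805) = 1 + 42805 = 42806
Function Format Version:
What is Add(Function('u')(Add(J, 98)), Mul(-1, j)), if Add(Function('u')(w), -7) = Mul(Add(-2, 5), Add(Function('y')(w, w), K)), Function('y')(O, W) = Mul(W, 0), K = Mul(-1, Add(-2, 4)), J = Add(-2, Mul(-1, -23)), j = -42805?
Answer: 42806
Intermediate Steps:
J = 21 (J = Add(-2, 23) = 21)
K = -2 (K = Mul(-1, 2) = -2)
Function('y')(O, W) = 0
Function('u')(w) = 1 (Function('u')(w) = Add(7, Mul(Add(-2, 5), Add(0, -2))) = Add(7, Mul(3, -2)) = Add(7, -6) = 1)
Add(Function('u')(Add(J, 98)), Mul(-1, j)) = Add(1, Mul(-1, -42805)) = Add(1, 42805) = 42806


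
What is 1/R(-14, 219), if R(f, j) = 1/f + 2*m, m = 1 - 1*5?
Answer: -14/113 ≈ -0.12389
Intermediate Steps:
m = -4 (m = 1 - 5 = -4)
R(f, j) = -8 + 1/f (R(f, j) = 1/f + 2*(-4) = 1/f - 8 = -8 + 1/f)
1/R(-14, 219) = 1/(-8 + 1/(-14)) = 1/(-8 - 1/14) = 1/(-113/14) = -14/113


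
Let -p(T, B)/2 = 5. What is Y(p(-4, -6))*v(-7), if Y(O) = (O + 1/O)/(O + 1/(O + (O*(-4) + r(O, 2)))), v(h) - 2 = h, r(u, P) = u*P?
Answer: -505/99 ≈ -5.1010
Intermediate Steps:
p(T, B) = -10 (p(T, B) = -2*5 = -10)
r(u, P) = P*u
v(h) = 2 + h
Y(O) = (O + 1/O)/(O - 1/O) (Y(O) = (O + 1/O)/(O + 1/(O + (O*(-4) + 2*O))) = (O + 1/O)/(O + 1/(O + (-4*O + 2*O))) = (O + 1/O)/(O + 1/(O - 2*O)) = (O + 1/O)/(O + 1/(-O)) = (O + 1/O)/(O - 1/O))
Y(p(-4, -6))*v(-7) = ((1 + (-10)²)/(-1 + (-10)²))*(2 - 7) = ((1 + 100)/(-1 + 100))*(-5) = (101/99)*(-5) = -505/99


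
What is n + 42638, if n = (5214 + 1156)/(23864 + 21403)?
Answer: 1930100716/45267 ≈ 42638.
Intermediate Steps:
n = 6370/45267 ≈ 0.14072
n + 42638 = 6370/45267 + 42638 = 1930100716/45267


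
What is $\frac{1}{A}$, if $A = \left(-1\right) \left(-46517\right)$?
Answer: $\frac{1}{46517} \approx 2.1498 \cdot 10^{-5}$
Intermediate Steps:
$A = 46517$
$\frac{1}{A} = \frac{1}{46517}$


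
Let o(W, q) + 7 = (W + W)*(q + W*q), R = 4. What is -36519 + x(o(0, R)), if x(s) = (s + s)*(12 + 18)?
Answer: -36939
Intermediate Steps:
o(W, q) = -7 + 2*W*(q + W*q) (o(W, q) = -7 + (W + W)*(q + W*q) = -7 + (2*W)*(q + W*q) = -7 + 2*W*(q + W*q))
x(s) = 60*s (x(s) = (2*s)*30 = 60*s)
-36519 + x(o(0, R)) = -36519 + 60*(-7 + 2*0*4 + 2*4*0²) = -36519 + 60*(-7 + 0 + 2*4*0) = -36519 + 60*(-7 + 0 + 0) = -36519 + 60*(-7) = -36519 - 420 = -36939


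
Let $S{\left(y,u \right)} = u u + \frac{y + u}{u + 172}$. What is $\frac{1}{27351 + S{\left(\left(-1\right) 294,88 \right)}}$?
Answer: $\frac{130}{4562247} \approx 2.8495 \cdot 10^{-5}$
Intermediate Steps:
$S{\left(y,u \right)} = u^{2} + \frac{u + y}{172 + u}$
$\frac{1}{27351 + S{\left(\left(-1\right) 294,88 \right)}} = \frac{1}{27351 + \frac{88 - 294 + 88^{3} + 172 \cdot 88^{2}}{172 + 88}} = \frac{1}{27351 + \frac{88 - 294 + 681472 + 172 \cdot 7744}{260}} = \frac{1}{27351 + \frac{88 - 294 + 681472 + 1331968}{260}} = \frac{1}{27351 + \frac{1}{260} \cdot 2013234} = \frac{1}{27351 + \frac{1006617}{130}} = \frac{1}{\frac{4562247}{130}} = \frac{130}{4562247}$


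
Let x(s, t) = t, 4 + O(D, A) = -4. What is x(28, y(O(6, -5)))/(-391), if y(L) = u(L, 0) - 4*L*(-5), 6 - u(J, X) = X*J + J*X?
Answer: 154/391 ≈ 0.39386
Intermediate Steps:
O(D, A) = -8 (O(D, A) = -4 - 4 = -8)
u(J, X) = 6 - 2*J*X (u(J, X) = 6 - (X*J + J*X) = 6 - (J*X + J*X) = 6 - 2*J*X)
y(L) = 6 + 20*L (y(L) = (6 - 2*L*0) - 4*L*(-5) = (6 + 0) - (-20)*L = 6 + 20*L)
x(28, y(O(6, -5)))/(-391) = (6 + 20*(-8))/(-391) = (6 - 160)*(-1/391) = -154*(-1/391) = 154/391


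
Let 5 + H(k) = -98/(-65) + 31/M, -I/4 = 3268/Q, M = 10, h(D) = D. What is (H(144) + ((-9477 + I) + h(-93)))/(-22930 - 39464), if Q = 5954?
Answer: 284975939/1857469380 ≈ 0.15342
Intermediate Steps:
I = -6536/2977 (I = -13072/5954 = -4*1634/2977 = -6536/2977 ≈ -2.1955)
H(k) = -51/130 (H(k) = -5 + (-98/(-65) + 31/10) = -5 + (-98*(-1/65) + 31*(1/10)) = -5 + (98/65 + 31/10) = -5 + 599/130 = -51/130)
(H(144) + ((-9477 + I) + h(-93)))/(-22930 - 39464) = (-51/130 + ((-9477 - 6536/2977) - 93))/(-22930 - 39464) = (-51/130 + (-28219565/2977 - 93))/(-62394) = (-51/130 - 28496426/2977)*(-1/62394) = -284975939/29770*(-1/62394) = 284975939/1857469380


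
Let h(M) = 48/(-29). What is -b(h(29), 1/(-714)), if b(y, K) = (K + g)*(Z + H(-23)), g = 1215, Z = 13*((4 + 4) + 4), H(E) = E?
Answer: -16482671/102 ≈ -1.6159e+5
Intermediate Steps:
h(M) = -48/29 (h(M) = 48*(-1/29) = -48/29)
Z = 156 (Z = 13*(8 + 4) = 13*12 = 156)
b(y, K) = 161595 + 133*K (b(y, K) = (K + 1215)*(156 - 23) = (1215 + K)*133 = 161595 + 133*K)
-b(h(29), 1/(-714)) = -(161595 + 133/(-714)) = -(161595 + 133*(-1/714)) = -(161595 - 19/102) = -1*16482671/102 = -16482671/102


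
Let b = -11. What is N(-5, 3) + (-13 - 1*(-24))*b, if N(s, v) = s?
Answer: -126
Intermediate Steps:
N(-5, 3) + (-13 - 1*(-24))*b = -5 + (-13 - 1*(-24))*(-11) = -5 + (-13 + 24)*(-11) = -5 + 11*(-11) = -5 - 121 = -126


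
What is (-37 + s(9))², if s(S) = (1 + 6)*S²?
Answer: 280900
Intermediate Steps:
s(S) = 7*S²
(-37 + s(9))² = (-37 + 7*9²)² = (-37 + 7*81)² = (-37 + 567)² = 530² = 280900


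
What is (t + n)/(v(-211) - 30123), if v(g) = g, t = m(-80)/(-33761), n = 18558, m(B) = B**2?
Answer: -313265119/512053087 ≈ -0.61178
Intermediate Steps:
t = -6400/33761 (t = (-80)**2/(-33761) = 6400*(-1/33761) = -6400/33761 ≈ -0.18957)
(t + n)/(v(-211) - 30123) = (-6400/33761 + 18558)/(-211 - 30123) = (626530238/33761)/(-30334) = (626530238/33761)*(-1/30334) = -313265119/512053087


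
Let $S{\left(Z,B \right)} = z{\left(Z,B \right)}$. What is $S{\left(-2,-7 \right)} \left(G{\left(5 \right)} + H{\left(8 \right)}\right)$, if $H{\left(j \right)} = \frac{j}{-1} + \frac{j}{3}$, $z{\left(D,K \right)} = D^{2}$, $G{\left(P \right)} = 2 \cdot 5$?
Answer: $\frac{56}{3} \approx 18.667$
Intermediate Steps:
$G{\left(P \right)} = 10$
$S{\left(Z,B \right)} = Z^{2}$
$H{\left(j \right)} = - \frac{2 j}{3}$ ($H{\left(j \right)} = j \left(-1\right) + j \frac{1}{3} = - j + \frac{j}{3} = - \frac{2 j}{3}$)
$S{\left(-2,-7 \right)} \left(G{\left(5 \right)} + H{\left(8 \right)}\right) = \left(-2\right)^{2} \left(10 - \frac{16}{3}\right) = 4 \left(10 - \frac{16}{3}\right) = 4 \cdot \frac{14}{3} = \frac{56}{3}$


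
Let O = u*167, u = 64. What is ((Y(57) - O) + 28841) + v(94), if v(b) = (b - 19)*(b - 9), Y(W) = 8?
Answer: 24536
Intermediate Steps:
O = 10688 (O = 64*167 = 10688)
v(b) = (-19 + b)*(-9 + b)
((Y(57) - O) + 28841) + v(94) = ((8 - 1*10688) + 28841) + (171 + 94² - 28*94) = ((8 - 10688) + 28841) + (171 + 8836 - 2632) = (-10680 + 28841) + 6375 = 18161 + 6375 = 24536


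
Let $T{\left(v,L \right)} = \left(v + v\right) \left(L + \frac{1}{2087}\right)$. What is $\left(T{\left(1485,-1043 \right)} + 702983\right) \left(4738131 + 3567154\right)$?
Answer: $- \frac{41508089247894515}{2087} \approx -1.9889 \cdot 10^{13}$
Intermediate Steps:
$T{\left(v,L \right)} = 2 v \left(\frac{1}{2087} + L\right)$ ($T{\left(v,L \right)} = 2 v \left(L + \frac{1}{2087}\right) = 2 v \left(\frac{1}{2087} + L\right)$)
$\left(T{\left(1485,-1043 \right)} + 702983\right) \left(4738131 + 3567154\right) = \left(\frac{2}{2087} \cdot 1485 \left(1 + 2087 \left(-1043\right)\right) + 702983\right) \left(4738131 + 3567154\right) = \left(\frac{2}{2087} \cdot 1485 \left(1 - 2176741\right) + 702983\right) 8305285 = \left(\frac{2}{2087} \cdot 1485 \left(-2176740\right) + 702983\right) 8305285 = \left(- \frac{6464917800}{2087} + 702983\right) 8305285 = \left(- \frac{4997792279}{2087}\right) 8305285 = - \frac{41508089247894515}{2087}$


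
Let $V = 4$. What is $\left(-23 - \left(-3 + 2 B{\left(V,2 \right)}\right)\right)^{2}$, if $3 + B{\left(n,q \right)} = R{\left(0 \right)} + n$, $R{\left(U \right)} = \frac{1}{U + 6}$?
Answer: $\frac{4489}{9} \approx 498.78$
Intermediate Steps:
$R{\left(U \right)} = \frac{1}{6 + U}$
$B{\left(n,q \right)} = - \frac{17}{6} + n$ ($B{\left(n,q \right)} = -3 + \left(\frac{1}{6 + 0} + n\right) = -3 + \left(\frac{1}{6} + n\right) = - \frac{17}{6} + n$)
$\left(-23 - \left(-3 + 2 B{\left(V,2 \right)}\right)\right)^{2} = \left(-23 + \left(- 2 \left(- \frac{17}{6} + 4\right) + 3\right)\right)^{2} = \left(-23 + \left(\left(-2\right) \frac{7}{6} + 3\right)\right)^{2} = \left(-23 + \left(- \frac{7}{3} + 3\right)\right)^{2} = \left(-23 + \frac{2}{3}\right)^{2} = \left(- \frac{67}{3}\right)^{2} = \frac{4489}{9}$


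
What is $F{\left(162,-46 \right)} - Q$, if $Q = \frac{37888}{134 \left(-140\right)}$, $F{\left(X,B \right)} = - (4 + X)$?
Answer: $- \frac{384534}{2345} \approx -163.98$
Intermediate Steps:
$F{\left(X,B \right)} = -4 - X$
$Q = - \frac{4736}{2345}$ ($Q = \frac{37888}{-18760} = 37888 \left(- \frac{1}{18760}\right) = - \frac{4736}{2345} \approx -2.0196$)
$F{\left(162,-46 \right)} - Q = \left(-4 - 162\right) - - \frac{4736}{2345} = \left(-4 - 162\right) + \frac{4736}{2345} = -166 + \frac{4736}{2345} = - \frac{384534}{2345}$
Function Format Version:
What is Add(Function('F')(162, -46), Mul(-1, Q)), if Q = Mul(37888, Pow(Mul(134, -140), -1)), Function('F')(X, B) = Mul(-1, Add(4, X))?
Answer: Rational(-384534, 2345) ≈ -163.98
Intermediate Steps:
Function('F')(X, B) = Add(-4, Mul(-1, X))
Q = Rational(-4736, 2345) (Q = Mul(37888, Pow(-18760, -1)) = Mul(37888, Rational(-1, 18760)) = Rational(-4736, 2345) ≈ -2.0196)
Add(Function('F')(162, -46), Mul(-1, Q)) = Add(Add(-4, Mul(-1, 162)), Mul(-1, Rational(-4736, 2345))) = Add(Add(-4, -162), Rational(4736, 2345)) = Add(-166, Rational(4736, 2345)) = Rational(-384534, 2345)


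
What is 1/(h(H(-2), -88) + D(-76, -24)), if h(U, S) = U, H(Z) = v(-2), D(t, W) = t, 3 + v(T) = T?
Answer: -1/81 ≈ -0.012346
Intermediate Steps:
v(T) = -3 + T
H(Z) = -5 (H(Z) = -3 - 2 = -5)
1/(h(H(-2), -88) + D(-76, -24)) = 1/(-5 - 76) = 1/(-81) = -1/81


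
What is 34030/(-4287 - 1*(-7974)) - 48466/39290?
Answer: 579172279/72431115 ≈ 7.9962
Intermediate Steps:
34030/(-4287 - 1*(-7974)) - 48466/39290 = 34030/(-4287 + 7974) - 48466*1/39290 = 34030/3687 - 24233/19645 = 579172279/72431115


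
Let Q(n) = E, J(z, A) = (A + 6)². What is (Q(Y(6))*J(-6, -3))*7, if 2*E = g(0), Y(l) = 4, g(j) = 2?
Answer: 63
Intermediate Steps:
J(z, A) = (6 + A)²
E = 1 (E = (½)*2 = 1)
Q(n) = 1
(Q(Y(6))*J(-6, -3))*7 = (1*(6 - 3)²)*7 = (1*3²)*7 = (1*9)*7 = 9*7 = 63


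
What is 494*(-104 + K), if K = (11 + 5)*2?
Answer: -35568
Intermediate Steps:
K = 32 (K = 16*2 = 32)
494*(-104 + K) = 494*(-104 + 32) = 494*(-72) = -35568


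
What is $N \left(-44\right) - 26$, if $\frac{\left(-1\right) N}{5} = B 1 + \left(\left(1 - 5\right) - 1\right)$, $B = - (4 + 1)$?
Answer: $-2226$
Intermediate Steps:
$B = -5$ ($B = \left(-1\right) 5 = -5$)
$N = 50$ ($N = - 5 \left(\left(-5\right) 1 + \left(\left(1 - 5\right) - 1\right)\right) = - 5 \left(-5 - 5\right) = \left(-5\right) \left(-10\right) = 50$)
$N \left(-44\right) - 26 = 50 \left(-44\right) - 26 = -2200 - 26 = -2226$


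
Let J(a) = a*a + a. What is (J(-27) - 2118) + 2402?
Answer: 986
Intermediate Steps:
J(a) = a + a² (J(a) = a² + a = a + a²)
(J(-27) - 2118) + 2402 = (-27*(1 - 27) - 2118) + 2402 = (-27*(-26) - 2118) + 2402 = (702 - 2118) + 2402 = -1416 + 2402 = 986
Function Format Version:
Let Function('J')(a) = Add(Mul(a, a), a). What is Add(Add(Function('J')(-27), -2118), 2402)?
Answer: 986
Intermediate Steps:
Function('J')(a) = Add(a, Pow(a, 2)) (Function('J')(a) = Add(Pow(a, 2), a) = Add(a, Pow(a, 2)))
Add(Add(Function('J')(-27), -2118), 2402) = Add(Add(Mul(-27, Add(1, -27)), -2118), 2402) = Add(Add(Mul(-27, -26), -2118), 2402) = Add(Add(702, -2118), 2402) = Add(-1416, 2402) = 986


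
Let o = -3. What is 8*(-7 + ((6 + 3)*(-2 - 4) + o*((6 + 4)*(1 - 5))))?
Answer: 472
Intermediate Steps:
8*(-7 + ((6 + 3)*(-2 - 4) + o*((6 + 4)*(1 - 5)))) = 8*(-7 + ((6 + 3)*(-2 - 4) - 3*(6 + 4)*(1 - 5))) = 8*(-7 + (9*(-6) - 30*(-4))) = 8*(-7 + (-54 - 3*(-40))) = 8*(-7 + (-54 + 120)) = 8*(-7 + 66) = 8*59 = 472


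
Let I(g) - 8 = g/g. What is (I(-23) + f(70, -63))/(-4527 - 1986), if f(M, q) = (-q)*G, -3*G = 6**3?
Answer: 1509/2171 ≈ 0.69507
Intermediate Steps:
G = -72 (G = -1/3*6**3 = -1/3*216 = -72)
I(g) = 9 (I(g) = 8 + g/g = 8 + 1 = 9)
f(M, q) = 72*q (f(M, q) = -q*(-72) = 72*q)
(I(-23) + f(70, -63))/(-4527 - 1986) = (9 + 72*(-63))/(-4527 - 1986) = (9 - 4536)/(-6513) = -4527*(-1/6513) = 1509/2171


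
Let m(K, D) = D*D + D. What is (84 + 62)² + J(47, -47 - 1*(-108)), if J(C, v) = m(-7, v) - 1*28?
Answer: 25070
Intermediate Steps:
m(K, D) = D + D² (m(K, D) = D² + D = D + D²)
J(C, v) = -28 + v*(1 + v) (J(C, v) = v*(1 + v) - 1*28 = v*(1 + v) - 28 = -28 + v*(1 + v))
(84 + 62)² + J(47, -47 - 1*(-108)) = (84 + 62)² + (-28 + (-47 - 1*(-108))*(1 + (-47 - 1*(-108)))) = 146² + (-28 + (-47 + 108)*(1 + (-47 + 108))) = 21316 + (-28 + 61*(1 + 61)) = 21316 + (-28 + 61*62) = 21316 + (-28 + 3782) = 21316 + 3754 = 25070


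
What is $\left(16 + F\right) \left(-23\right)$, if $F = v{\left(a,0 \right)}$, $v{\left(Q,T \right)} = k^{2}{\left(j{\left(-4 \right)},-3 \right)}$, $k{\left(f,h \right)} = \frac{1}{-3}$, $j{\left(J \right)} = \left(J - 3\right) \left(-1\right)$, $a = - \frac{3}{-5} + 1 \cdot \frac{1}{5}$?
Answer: $- \frac{3335}{9} \approx -370.56$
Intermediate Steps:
$a = \frac{4}{5}$ ($a = \left(-3\right) \left(- \frac{1}{5}\right) + 1 \cdot \frac{1}{5} = \frac{3}{5} + \frac{1}{5} = \frac{4}{5} \approx 0.8$)
$j{\left(J \right)} = 3 - J$ ($j{\left(J \right)} = \left(-3 + J\right) \left(-1\right) = 3 - J$)
$k{\left(f,h \right)} = - \frac{1}{3}$
$v{\left(Q,T \right)} = \frac{1}{9}$ ($v{\left(Q,T \right)} = \left(- \frac{1}{3}\right)^{2} = \frac{1}{9}$)
$F = \frac{1}{9} \approx 0.11111$
$\left(16 + F\right) \left(-23\right) = \left(16 + \frac{1}{9}\right) \left(-23\right) = \frac{145}{9} \left(-23\right) = - \frac{3335}{9}$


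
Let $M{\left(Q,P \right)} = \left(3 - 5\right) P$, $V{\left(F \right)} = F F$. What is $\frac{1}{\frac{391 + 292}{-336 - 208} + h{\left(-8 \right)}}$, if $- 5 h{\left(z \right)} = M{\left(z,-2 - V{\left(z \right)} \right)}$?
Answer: $- \frac{2720}{75223} \approx -0.036159$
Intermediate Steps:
$V{\left(F \right)} = F^{2}$
$M{\left(Q,P \right)} = - 2 P$
$h{\left(z \right)} = - \frac{4}{5} - \frac{2 z^{2}}{5}$ ($h{\left(z \right)} = - \frac{\left(-2\right) \left(-2 - z^{2}\right)}{5} = - \frac{4 + 2 z^{2}}{5} = - \frac{4}{5} - \frac{2 z^{2}}{5}$)
$\frac{1}{\frac{391 + 292}{-336 - 208} + h{\left(-8 \right)}} = \frac{1}{\frac{391 + 292}{-336 - 208} - \left(\frac{4}{5} + \frac{2 \left(-8\right)^{2}}{5}\right)} = \frac{1}{\frac{683}{-544} - \frac{132}{5}} = \frac{1}{683 \left(- \frac{1}{544}\right) - \frac{132}{5}} = \frac{1}{- \frac{683}{544} - \frac{132}{5}} = \frac{1}{- \frac{75223}{2720}} = - \frac{2720}{75223}$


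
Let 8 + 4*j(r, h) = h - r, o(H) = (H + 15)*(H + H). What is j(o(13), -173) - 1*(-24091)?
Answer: 95455/4 ≈ 23864.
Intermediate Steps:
o(H) = 2*H*(15 + H) (o(H) = (15 + H)*(2*H) = 2*H*(15 + H))
j(r, h) = -2 - r/4 + h/4 (j(r, h) = -2 + (h - r)/4 = -2 + (-r/4 + h/4) = -2 - r/4 + h/4)
j(o(13), -173) - 1*(-24091) = (-2 - 13*(15 + 13)/2 + (¼)*(-173)) - 1*(-24091) = (-2 - 13*28/2 - 173/4) + 24091 = (-2 - ¼*728 - 173/4) + 24091 = (-2 - 182 - 173/4) + 24091 = -909/4 + 24091 = 95455/4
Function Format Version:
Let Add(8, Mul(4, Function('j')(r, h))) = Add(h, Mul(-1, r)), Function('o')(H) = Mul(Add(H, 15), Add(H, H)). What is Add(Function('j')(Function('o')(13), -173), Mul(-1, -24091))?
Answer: Rational(95455, 4) ≈ 23864.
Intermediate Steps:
Function('o')(H) = Mul(2, H, Add(15, H)) (Function('o')(H) = Mul(Add(15, H), Mul(2, H)) = Mul(2, H, Add(15, H)))
Function('j')(r, h) = Add(-2, Mul(Rational(-1, 4), r), Mul(Rational(1, 4), h)) (Function('j')(r, h) = Add(-2, Mul(Rational(1, 4), Add(h, Mul(-1, r)))) = Add(-2, Add(Mul(Rational(-1, 4), r), Mul(Rational(1, 4), h))) = Add(-2, Mul(Rational(-1, 4), r), Mul(Rational(1, 4), h)))
Add(Function('j')(Function('o')(13), -173), Mul(-1, -24091)) = Add(Add(-2, Mul(Rational(-1, 4), Mul(2, 13, Add(15, 13))), Mul(Rational(1, 4), -173)), Mul(-1, -24091)) = Add(Add(-2, Mul(Rational(-1, 4), Mul(2, 13, 28)), Rational(-173, 4)), 24091) = Add(Add(-2, Mul(Rational(-1, 4), 728), Rational(-173, 4)), 24091) = Add(Add(-2, -182, Rational(-173, 4)), 24091) = Add(Rational(-909, 4), 24091) = Rational(95455, 4)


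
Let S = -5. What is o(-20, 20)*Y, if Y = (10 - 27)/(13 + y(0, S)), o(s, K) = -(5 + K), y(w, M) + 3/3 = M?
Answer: 425/7 ≈ 60.714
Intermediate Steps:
y(w, M) = -1 + M
o(s, K) = -5 - K
Y = -17/7 (Y = (10 - 27)/(13 + (-1 - 5)) = -17/(13 - 6) = -17/7 ≈ -2.4286)
o(-20, 20)*Y = (-5 - 1*20)*(-17/7) = (-5 - 20)*(-17/7) = -25*(-17/7) = 425/7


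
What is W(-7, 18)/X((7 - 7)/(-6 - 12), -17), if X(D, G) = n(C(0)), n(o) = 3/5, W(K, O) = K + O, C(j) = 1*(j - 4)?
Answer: 55/3 ≈ 18.333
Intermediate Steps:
C(j) = -4 + j (C(j) = 1*(-4 + j) = -4 + j)
n(o) = 3/5 (n(o) = 3*(1/5) = 3/5)
X(D, G) = 3/5
W(-7, 18)/X((7 - 7)/(-6 - 12), -17) = (-7 + 18)/(3/5) = 11*(5/3) = 55/3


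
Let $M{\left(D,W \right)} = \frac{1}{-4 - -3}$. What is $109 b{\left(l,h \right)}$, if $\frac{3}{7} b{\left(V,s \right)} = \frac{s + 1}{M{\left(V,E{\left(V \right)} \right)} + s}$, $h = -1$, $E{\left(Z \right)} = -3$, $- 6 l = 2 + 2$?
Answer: $0$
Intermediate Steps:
$l = - \frac{2}{3}$ ($l = - \frac{2 + 2}{6} = \left(- \frac{1}{6}\right) 4 = - \frac{2}{3} \approx -0.66667$)
$M{\left(D,W \right)} = -1$ ($M{\left(D,W \right)} = \frac{1}{-4 + 3} = \frac{1}{-1} = -1$)
$b{\left(V,s \right)} = \frac{7 \left(1 + s\right)}{3 \left(-1 + s\right)}$ ($b{\left(V,s \right)} = \frac{7 \frac{s + 1}{-1 + s}}{3} = \frac{7 \frac{1 + s}{-1 + s}}{3} = \frac{7 \left(1 + s\right)}{3 \left(-1 + s\right)}$)
$109 b{\left(l,h \right)} = 109 \frac{7 \left(1 - 1\right)}{3 \left(-1 - 1\right)} = 109 \cdot \frac{7}{3} \frac{1}{-2} \cdot 0 = 109 \cdot \frac{7}{3} \left(- \frac{1}{2}\right) 0 = 109 \cdot 0 = 0$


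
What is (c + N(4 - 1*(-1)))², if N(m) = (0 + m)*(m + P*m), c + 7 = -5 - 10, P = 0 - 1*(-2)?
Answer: 2809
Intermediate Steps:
P = 2 (P = 0 + 2 = 2)
c = -22 (c = -7 + (-5 - 10) = -7 - 15 = -22)
N(m) = 3*m² (N(m) = (0 + m)*(m + 2*m) = m*(3*m) = 3*m²)
(c + N(4 - 1*(-1)))² = (-22 + 3*(4 - 1*(-1))²)² = (-22 + 3*(4 + 1)²)² = (-22 + 3*5²)² = (-22 + 3*25)² = (-22 + 75)² = 53² = 2809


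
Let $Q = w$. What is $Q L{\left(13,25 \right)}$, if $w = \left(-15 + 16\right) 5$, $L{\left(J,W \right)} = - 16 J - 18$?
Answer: $-1130$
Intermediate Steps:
$L{\left(J,W \right)} = -18 - 16 J$
$w = 5$ ($w = 1 \cdot 5 = 5$)
$Q = 5$
$Q L{\left(13,25 \right)} = 5 \left(-18 - 208\right) = 5 \left(-226\right) = -1130$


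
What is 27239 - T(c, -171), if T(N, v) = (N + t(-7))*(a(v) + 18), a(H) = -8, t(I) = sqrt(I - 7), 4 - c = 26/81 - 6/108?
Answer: 2203334/81 - 10*I*sqrt(14) ≈ 27202.0 - 37.417*I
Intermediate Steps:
c = 605/162 (c = 4 - (26/81 - 6/108) = 4 - (26*(1/81) - 6*1/108) = 4 - (26/81 - 1/18) = 4 - 1*43/162 = 4 - 43/162 = 605/162 ≈ 3.7346)
t(I) = sqrt(-7 + I)
T(N, v) = 10*N + 10*I*sqrt(14) (T(N, v) = (N + sqrt(-7 - 7))*(-8 + 18) = (N + sqrt(-14))*10 = (N + I*sqrt(14))*10 = 10*N + 10*I*sqrt(14))
27239 - T(c, -171) = 27239 - (10*(605/162) + 10*I*sqrt(14)) = 27239 - (3025/81 + 10*I*sqrt(14)) = 27239 + (-3025/81 - 10*I*sqrt(14)) = 2203334/81 - 10*I*sqrt(14)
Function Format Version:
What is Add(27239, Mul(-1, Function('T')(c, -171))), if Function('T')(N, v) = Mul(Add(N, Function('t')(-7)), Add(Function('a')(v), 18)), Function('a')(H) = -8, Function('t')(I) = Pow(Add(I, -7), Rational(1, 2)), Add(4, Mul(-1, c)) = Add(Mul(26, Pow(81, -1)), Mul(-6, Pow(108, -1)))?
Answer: Add(Rational(2203334, 81), Mul(-10, I, Pow(14, Rational(1, 2)))) ≈ Add(27202., Mul(-37.417, I))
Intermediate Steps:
c = Rational(605, 162) (c = Add(4, Mul(-1, Add(Mul(26, Pow(81, -1)), Mul(-6, Pow(108, -1))))) = Add(4, Mul(-1, Add(Mul(26, Rational(1, 81)), Mul(-6, Rational(1, 108))))) = Add(4, Mul(-1, Add(Rational(26, 81), Rational(-1, 18)))) = Add(4, Mul(-1, Rational(43, 162))) = Add(4, Rational(-43, 162)) = Rational(605, 162) ≈ 3.7346)
Function('t')(I) = Pow(Add(-7, I), Rational(1, 2))
Function('T')(N, v) = Add(Mul(10, N), Mul(10, I, Pow(14, Rational(1, 2)))) (Function('T')(N, v) = Mul(Add(N, Pow(Add(-7, -7), Rational(1, 2))), Add(-8, 18)) = Mul(Add(N, Pow(-14, Rational(1, 2))), 10) = Mul(Add(N, Mul(I, Pow(14, Rational(1, 2)))), 10) = Add(Mul(10, N), Mul(10, I, Pow(14, Rational(1, 2)))))
Add(27239, Mul(-1, Function('T')(c, -171))) = Add(27239, Mul(-1, Add(Mul(10, Rational(605, 162)), Mul(10, I, Pow(14, Rational(1, 2)))))) = Add(27239, Mul(-1, Add(Rational(3025, 81), Mul(10, I, Pow(14, Rational(1, 2)))))) = Add(27239, Add(Rational(-3025, 81), Mul(-10, I, Pow(14, Rational(1, 2))))) = Add(Rational(2203334, 81), Mul(-10, I, Pow(14, Rational(1, 2))))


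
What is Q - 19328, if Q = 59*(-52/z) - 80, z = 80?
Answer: -388927/20 ≈ -19446.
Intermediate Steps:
Q = -2367/20 (Q = 59*(-52/80) - 80 = 59*(-52*1/80) - 80 = 59*(-13/20) - 80 = -767/20 - 80 = -2367/20 ≈ -118.35)
Q - 19328 = -2367/20 - 19328 = -388927/20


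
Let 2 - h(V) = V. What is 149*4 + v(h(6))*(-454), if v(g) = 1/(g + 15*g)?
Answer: 19299/32 ≈ 603.09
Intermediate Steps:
h(V) = 2 - V
v(g) = 1/(16*g)
149*4 + v(h(6))*(-454) = 149*4 + (1/(16*(2 - 1*6)))*(-454) = 596 + (1/(16*(2 - 6)))*(-454) = 596 + ((1/16)/(-4))*(-454) = 596 + ((1/16)*(-1/4))*(-454) = 596 - 1/64*(-454) = 596 + 227/32 = 19299/32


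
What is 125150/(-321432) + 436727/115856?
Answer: 15734831833/4654978224 ≈ 3.3802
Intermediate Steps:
125150/(-321432) + 436727/115856 = 125150*(-1/321432) + 436727*(1/115856) = -62575/160716 + 436727/115856 = 15734831833/4654978224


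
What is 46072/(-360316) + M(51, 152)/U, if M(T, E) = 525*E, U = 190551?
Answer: 87605926/301134097 ≈ 0.29092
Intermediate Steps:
46072/(-360316) + M(51, 152)/U = 46072/(-360316) + (525*152)/190551 = 46072*(-1/360316) + 79800*(1/190551) = -11518/90079 + 1400/3343 = 87605926/301134097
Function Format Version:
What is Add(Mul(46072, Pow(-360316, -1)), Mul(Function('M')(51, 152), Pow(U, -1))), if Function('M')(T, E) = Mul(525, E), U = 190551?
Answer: Rational(87605926, 301134097) ≈ 0.29092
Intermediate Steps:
Add(Mul(46072, Pow(-360316, -1)), Mul(Function('M')(51, 152), Pow(U, -1))) = Add(Mul(46072, Pow(-360316, -1)), Mul(Mul(525, 152), Pow(190551, -1))) = Add(Mul(46072, Rational(-1, 360316)), Mul(79800, Rational(1, 190551))) = Add(Rational(-11518, 90079), Rational(1400, 3343)) = Rational(87605926, 301134097)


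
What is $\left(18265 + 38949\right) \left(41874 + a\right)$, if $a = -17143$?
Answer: $1414959434$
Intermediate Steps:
$\left(18265 + 38949\right) \left(41874 + a\right) = \left(18265 + 38949\right) \left(41874 - 17143\right) = 57214 \cdot 24731 = 1414959434$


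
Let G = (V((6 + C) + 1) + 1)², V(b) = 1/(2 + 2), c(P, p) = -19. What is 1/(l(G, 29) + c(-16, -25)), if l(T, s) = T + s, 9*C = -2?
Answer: 16/185 ≈ 0.086486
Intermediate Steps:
C = -2/9 (C = (⅑)*(-2) = -2/9 ≈ -0.22222)
V(b) = ¼ (V(b) = 1/4 = ¼)
G = 25/16 (G = (¼ + 1)² = (5/4)² = 25/16 ≈ 1.5625)
1/(l(G, 29) + c(-16, -25)) = 1/((25/16 + 29) - 19) = 1/(489/16 - 19) = 1/(185/16) = 16/185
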